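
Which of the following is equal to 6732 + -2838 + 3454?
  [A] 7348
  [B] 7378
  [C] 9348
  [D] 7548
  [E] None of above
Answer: A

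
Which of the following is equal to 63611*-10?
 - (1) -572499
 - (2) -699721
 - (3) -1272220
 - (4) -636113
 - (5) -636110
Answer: 5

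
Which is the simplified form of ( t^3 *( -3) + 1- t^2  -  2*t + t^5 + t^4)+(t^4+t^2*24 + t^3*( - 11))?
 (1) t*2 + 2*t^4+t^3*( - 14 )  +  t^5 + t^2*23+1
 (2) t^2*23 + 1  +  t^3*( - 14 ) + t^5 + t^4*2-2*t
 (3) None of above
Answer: 2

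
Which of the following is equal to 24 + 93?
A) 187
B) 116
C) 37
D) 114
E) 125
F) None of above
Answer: F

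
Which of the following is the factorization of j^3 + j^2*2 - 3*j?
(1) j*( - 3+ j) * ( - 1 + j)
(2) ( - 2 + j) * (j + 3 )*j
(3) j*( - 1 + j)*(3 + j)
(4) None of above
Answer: 3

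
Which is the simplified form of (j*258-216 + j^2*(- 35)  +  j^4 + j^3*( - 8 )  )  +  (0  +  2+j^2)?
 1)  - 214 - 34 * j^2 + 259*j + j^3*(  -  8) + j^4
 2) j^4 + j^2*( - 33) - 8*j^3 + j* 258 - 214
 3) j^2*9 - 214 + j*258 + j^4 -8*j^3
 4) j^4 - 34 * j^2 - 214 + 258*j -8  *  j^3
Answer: 4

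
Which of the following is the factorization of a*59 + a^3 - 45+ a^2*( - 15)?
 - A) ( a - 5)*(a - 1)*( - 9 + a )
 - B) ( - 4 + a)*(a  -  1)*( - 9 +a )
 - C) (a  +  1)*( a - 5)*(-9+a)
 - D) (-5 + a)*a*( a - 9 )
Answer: A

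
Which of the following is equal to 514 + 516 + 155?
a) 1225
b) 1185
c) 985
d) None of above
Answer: b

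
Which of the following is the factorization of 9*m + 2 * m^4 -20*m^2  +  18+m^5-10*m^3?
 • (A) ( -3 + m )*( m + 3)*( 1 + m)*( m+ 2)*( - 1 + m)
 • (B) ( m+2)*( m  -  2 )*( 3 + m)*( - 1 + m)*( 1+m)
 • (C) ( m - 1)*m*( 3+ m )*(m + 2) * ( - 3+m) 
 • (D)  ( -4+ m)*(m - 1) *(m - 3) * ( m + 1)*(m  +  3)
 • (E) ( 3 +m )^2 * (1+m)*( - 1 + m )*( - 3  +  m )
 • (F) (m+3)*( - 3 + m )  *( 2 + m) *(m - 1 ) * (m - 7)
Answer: A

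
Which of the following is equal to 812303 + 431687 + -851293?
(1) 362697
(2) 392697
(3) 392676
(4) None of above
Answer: 2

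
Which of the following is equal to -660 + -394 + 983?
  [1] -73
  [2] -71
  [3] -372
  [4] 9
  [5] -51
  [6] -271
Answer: 2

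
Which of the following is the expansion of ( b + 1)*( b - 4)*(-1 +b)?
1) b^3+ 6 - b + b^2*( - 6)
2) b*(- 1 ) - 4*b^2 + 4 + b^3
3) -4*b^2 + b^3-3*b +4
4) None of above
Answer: 2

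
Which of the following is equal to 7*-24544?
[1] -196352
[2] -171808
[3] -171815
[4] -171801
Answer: 2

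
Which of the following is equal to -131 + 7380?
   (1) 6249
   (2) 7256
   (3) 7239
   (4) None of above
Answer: 4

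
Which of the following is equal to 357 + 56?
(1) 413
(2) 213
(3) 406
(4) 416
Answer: 1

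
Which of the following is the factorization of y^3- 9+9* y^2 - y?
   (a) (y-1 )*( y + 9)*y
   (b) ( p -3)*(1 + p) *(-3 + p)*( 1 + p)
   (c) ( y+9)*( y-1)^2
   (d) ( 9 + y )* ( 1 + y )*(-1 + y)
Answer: d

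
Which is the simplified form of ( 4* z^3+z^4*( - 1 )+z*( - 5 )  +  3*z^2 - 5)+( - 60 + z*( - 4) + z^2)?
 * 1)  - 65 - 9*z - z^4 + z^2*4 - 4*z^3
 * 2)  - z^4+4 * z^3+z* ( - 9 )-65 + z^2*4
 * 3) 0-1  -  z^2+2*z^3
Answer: 2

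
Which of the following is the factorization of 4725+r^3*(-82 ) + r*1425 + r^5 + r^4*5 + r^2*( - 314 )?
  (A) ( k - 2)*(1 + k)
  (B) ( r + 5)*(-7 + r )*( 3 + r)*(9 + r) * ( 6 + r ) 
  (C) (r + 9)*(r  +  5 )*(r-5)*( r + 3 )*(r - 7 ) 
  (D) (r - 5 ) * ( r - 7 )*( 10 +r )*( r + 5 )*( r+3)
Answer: C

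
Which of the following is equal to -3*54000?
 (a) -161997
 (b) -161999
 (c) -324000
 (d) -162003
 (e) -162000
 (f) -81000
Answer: e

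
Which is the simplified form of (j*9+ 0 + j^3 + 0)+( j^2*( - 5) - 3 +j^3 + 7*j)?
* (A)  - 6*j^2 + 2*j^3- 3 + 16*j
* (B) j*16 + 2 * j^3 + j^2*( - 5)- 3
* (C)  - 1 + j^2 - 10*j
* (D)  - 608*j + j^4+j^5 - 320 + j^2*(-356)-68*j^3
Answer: B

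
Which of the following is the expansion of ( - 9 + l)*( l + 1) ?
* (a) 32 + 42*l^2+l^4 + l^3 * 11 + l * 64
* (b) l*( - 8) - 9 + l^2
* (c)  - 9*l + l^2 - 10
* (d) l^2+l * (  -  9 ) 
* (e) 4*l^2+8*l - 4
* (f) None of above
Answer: b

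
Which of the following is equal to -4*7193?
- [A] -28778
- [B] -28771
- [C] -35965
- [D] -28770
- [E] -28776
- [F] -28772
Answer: F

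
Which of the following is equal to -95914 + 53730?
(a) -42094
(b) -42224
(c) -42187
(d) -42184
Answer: d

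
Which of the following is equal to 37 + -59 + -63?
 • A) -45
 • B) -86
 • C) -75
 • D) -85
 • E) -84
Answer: D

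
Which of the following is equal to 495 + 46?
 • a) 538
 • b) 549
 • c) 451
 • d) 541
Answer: d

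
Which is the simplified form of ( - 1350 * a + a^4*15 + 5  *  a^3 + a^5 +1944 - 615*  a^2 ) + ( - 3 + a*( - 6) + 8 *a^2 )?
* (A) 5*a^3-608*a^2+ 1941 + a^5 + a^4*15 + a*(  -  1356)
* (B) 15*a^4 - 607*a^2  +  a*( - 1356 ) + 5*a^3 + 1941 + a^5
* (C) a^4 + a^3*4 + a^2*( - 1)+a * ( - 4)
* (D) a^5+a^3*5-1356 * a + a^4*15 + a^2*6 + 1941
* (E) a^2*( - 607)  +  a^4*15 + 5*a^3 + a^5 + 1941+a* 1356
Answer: B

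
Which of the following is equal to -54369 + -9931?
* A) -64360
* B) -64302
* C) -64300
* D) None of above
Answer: C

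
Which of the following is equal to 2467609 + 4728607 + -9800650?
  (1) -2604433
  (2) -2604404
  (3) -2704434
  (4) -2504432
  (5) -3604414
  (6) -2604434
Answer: 6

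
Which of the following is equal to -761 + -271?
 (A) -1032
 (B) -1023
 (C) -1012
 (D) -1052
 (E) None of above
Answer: A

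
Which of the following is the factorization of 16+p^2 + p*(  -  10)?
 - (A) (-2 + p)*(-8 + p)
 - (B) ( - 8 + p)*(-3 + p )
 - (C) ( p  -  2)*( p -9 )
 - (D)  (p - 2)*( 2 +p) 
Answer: A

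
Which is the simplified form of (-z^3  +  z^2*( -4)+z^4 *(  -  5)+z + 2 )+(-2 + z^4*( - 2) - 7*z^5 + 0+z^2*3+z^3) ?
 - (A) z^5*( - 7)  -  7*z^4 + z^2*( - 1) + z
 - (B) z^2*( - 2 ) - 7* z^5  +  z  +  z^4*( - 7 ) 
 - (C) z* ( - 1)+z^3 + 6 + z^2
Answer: A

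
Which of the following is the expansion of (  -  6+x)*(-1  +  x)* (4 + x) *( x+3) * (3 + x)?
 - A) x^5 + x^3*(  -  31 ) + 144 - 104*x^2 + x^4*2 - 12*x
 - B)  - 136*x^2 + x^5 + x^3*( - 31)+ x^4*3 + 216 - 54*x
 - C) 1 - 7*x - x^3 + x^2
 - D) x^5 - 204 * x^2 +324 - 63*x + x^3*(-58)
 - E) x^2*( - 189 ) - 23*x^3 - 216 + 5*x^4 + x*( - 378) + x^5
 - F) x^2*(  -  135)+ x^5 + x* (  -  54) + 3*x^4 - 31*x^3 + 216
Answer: F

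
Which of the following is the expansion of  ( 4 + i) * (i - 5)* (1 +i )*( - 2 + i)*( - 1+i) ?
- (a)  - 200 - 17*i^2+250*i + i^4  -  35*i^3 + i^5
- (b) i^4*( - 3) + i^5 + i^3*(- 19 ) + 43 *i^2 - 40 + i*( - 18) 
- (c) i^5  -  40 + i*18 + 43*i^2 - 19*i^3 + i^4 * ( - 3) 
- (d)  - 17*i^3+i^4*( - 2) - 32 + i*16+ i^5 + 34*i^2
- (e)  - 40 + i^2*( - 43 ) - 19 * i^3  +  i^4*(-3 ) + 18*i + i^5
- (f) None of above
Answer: c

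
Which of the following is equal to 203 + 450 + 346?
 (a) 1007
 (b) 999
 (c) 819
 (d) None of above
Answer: b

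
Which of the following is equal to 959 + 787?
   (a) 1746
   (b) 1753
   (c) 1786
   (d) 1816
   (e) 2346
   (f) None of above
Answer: a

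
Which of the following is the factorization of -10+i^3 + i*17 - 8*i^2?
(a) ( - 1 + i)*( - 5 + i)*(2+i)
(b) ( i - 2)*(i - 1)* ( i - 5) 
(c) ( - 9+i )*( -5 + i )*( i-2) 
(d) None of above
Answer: b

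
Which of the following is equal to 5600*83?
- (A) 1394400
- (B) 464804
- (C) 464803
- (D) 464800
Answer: D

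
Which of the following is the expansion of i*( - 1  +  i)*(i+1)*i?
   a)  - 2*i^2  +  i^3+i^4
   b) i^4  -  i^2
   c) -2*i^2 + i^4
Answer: b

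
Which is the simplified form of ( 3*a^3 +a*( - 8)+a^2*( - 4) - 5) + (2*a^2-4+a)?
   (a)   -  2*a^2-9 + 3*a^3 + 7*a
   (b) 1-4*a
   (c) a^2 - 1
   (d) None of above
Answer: d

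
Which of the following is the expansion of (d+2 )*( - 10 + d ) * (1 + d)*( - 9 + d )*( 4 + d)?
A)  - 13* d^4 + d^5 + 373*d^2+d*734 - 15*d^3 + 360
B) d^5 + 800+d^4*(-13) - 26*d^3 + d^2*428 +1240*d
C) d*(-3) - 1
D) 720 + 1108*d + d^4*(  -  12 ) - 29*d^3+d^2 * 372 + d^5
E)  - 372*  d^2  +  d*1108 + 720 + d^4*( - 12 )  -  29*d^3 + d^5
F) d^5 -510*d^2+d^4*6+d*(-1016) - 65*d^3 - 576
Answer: D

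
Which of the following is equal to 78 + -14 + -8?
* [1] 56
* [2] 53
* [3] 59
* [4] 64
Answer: 1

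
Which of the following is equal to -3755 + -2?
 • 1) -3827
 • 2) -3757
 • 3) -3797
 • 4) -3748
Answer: 2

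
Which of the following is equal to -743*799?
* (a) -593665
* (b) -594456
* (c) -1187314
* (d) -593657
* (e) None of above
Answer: d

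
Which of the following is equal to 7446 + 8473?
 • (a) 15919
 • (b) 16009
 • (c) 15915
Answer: a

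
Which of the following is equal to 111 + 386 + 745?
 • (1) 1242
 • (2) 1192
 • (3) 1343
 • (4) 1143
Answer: 1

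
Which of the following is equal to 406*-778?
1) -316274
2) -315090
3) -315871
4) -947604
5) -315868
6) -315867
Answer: 5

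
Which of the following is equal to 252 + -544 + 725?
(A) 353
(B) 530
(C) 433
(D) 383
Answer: C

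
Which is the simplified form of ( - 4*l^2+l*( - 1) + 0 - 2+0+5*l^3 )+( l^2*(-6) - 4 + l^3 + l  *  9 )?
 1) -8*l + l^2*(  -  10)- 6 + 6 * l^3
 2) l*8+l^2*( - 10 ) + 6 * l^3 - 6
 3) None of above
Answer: 2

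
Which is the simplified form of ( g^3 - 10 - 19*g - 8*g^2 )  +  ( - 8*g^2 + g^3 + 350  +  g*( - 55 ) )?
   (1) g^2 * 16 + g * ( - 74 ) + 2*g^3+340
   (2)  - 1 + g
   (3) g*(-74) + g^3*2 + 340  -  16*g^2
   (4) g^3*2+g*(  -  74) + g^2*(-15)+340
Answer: 3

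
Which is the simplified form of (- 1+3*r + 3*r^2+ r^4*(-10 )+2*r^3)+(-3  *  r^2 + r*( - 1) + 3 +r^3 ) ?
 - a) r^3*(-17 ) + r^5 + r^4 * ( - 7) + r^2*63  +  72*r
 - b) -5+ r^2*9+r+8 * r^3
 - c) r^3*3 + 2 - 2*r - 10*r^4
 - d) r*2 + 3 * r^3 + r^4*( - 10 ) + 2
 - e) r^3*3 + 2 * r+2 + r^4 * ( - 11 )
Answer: d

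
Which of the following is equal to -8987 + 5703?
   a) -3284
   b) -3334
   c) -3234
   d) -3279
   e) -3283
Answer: a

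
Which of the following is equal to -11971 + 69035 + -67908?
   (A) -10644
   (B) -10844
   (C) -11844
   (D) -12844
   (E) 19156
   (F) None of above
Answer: B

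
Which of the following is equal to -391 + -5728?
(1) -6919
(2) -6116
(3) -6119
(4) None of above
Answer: 3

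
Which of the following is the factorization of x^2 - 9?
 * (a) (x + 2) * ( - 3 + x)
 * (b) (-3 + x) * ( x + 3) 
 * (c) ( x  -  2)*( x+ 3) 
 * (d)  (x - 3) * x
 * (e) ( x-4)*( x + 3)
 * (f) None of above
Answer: b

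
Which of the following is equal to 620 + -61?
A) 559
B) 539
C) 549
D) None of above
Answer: A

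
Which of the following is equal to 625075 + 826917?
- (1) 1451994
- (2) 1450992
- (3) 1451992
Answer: 3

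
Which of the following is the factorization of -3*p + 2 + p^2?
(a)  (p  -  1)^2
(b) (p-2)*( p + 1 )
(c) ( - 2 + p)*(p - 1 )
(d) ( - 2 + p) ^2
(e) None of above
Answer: c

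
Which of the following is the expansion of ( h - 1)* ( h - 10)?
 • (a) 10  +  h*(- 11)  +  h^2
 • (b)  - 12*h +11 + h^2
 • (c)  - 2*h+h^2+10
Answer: a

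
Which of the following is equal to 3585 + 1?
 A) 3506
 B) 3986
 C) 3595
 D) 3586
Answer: D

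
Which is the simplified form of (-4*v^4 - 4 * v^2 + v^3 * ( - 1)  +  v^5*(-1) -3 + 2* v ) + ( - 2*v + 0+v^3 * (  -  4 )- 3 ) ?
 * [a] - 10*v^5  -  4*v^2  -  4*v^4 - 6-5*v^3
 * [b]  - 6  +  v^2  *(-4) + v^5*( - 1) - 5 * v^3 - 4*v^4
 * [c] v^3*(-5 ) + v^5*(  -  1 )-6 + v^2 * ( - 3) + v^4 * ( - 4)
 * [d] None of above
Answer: b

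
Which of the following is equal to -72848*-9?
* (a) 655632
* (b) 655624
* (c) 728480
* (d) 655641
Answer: a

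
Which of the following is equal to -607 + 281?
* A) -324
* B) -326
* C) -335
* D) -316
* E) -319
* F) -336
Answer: B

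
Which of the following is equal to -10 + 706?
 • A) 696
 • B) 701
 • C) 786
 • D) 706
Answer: A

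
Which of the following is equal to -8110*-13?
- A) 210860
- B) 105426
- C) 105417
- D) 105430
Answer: D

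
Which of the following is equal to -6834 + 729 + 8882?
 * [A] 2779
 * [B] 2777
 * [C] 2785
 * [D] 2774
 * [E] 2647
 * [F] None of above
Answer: B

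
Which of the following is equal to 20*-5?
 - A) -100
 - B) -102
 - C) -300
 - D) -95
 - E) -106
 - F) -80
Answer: A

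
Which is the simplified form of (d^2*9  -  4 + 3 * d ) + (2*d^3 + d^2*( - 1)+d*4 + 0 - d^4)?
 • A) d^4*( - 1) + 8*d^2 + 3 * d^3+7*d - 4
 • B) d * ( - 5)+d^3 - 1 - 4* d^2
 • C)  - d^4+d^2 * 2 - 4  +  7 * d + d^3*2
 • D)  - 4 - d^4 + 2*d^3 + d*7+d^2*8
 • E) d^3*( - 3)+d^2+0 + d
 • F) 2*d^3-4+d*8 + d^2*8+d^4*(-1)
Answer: D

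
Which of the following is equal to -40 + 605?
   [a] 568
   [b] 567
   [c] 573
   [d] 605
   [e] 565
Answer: e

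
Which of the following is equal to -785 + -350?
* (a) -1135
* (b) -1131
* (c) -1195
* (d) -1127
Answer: a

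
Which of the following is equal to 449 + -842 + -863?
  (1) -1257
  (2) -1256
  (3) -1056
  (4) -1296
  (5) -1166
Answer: 2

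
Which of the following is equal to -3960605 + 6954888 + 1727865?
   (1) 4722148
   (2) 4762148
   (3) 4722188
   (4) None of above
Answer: 1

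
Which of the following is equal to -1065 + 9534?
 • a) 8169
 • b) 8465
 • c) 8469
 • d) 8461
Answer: c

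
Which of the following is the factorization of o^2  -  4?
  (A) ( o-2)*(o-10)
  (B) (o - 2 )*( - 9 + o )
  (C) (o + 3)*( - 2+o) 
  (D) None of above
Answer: D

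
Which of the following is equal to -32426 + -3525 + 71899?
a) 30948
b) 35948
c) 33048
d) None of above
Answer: b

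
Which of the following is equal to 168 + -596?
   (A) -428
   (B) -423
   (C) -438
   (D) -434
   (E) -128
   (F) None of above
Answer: A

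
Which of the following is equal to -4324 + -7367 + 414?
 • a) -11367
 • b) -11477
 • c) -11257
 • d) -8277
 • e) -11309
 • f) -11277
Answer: f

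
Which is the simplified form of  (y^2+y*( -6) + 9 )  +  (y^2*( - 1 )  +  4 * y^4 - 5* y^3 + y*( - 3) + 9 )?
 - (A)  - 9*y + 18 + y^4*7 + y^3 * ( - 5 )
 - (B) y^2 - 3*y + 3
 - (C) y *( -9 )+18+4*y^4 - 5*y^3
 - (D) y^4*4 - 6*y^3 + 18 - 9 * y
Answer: C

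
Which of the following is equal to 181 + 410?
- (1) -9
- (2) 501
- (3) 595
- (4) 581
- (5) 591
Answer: 5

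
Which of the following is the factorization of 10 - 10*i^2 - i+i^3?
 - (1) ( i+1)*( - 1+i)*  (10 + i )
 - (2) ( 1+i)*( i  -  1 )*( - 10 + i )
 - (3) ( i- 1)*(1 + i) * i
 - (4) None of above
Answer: 2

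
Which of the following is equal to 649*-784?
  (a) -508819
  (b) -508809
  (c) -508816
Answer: c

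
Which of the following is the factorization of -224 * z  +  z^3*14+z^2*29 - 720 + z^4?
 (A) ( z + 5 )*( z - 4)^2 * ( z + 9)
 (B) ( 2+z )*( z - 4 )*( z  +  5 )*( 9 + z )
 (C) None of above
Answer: C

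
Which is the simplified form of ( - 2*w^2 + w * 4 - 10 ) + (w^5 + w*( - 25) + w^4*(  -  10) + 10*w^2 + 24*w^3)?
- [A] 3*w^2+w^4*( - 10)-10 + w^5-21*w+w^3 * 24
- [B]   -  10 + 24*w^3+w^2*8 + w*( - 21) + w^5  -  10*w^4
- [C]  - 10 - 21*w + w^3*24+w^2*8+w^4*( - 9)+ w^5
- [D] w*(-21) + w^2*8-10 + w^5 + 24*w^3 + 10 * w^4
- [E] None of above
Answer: B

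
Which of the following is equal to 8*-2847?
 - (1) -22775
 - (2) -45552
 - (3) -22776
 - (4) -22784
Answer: 3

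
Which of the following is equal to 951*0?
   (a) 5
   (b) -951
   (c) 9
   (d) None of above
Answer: d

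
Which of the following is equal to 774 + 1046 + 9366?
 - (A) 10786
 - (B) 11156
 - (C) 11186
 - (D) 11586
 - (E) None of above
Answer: C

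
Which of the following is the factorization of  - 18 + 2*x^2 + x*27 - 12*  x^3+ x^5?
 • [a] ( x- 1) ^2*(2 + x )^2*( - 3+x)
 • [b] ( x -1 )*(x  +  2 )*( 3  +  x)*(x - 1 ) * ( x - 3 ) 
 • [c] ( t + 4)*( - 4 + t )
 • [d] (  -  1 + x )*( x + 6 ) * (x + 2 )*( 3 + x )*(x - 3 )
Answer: b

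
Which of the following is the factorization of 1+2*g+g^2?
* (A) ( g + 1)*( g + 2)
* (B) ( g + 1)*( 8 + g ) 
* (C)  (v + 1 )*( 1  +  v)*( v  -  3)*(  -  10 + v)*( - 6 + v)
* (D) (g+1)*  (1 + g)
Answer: D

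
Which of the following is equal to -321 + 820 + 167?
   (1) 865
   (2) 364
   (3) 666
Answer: 3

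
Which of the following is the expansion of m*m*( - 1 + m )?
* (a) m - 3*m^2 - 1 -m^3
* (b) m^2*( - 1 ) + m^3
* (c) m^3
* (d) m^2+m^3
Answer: b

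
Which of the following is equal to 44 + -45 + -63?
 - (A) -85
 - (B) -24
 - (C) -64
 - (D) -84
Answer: C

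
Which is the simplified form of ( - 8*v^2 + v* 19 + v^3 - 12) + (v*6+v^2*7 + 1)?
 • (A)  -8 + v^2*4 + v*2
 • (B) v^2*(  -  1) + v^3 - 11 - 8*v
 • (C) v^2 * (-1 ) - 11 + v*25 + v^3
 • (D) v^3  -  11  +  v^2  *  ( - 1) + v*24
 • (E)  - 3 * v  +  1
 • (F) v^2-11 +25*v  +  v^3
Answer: C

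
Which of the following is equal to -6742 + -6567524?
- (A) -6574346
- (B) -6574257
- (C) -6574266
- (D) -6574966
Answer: C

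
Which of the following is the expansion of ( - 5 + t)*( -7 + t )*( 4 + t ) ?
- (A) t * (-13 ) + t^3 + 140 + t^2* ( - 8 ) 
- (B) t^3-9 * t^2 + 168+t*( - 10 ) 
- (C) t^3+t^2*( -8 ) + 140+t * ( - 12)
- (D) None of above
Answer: A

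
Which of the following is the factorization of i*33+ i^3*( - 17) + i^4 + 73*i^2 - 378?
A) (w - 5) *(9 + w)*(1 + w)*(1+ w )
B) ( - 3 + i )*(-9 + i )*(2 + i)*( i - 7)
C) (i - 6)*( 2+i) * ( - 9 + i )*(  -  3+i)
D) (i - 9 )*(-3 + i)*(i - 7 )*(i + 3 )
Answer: B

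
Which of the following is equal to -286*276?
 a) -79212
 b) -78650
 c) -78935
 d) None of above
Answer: d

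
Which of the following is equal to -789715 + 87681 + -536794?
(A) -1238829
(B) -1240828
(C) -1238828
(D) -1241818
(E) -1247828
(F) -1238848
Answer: C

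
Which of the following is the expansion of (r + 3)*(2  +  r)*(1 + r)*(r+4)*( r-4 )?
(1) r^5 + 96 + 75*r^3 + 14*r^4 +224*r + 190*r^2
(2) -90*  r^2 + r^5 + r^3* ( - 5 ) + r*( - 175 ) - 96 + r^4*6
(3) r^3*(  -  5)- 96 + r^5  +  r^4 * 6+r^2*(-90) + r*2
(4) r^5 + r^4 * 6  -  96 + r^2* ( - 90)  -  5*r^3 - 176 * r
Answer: 4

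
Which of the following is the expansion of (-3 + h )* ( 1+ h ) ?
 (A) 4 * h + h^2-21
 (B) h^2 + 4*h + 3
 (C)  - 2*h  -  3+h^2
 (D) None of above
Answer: C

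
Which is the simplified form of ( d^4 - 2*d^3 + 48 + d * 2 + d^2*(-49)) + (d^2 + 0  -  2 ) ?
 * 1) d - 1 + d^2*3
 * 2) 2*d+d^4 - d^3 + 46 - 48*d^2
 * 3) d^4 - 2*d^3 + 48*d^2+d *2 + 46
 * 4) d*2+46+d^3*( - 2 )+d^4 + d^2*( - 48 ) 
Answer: 4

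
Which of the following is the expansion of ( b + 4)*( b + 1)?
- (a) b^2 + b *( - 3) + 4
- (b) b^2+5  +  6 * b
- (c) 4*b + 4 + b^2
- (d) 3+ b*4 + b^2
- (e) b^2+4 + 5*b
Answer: e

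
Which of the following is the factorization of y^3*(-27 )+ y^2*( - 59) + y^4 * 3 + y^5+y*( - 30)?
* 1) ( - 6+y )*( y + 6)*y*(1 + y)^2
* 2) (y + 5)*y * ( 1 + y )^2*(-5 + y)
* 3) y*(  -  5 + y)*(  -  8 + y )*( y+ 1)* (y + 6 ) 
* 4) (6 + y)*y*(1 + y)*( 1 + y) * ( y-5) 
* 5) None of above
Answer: 4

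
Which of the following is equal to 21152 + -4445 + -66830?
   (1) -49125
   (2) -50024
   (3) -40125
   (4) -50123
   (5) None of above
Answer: 4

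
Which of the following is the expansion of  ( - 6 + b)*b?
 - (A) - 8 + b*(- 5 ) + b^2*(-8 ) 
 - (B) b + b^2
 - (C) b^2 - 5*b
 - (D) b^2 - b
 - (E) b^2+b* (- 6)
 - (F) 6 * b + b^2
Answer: E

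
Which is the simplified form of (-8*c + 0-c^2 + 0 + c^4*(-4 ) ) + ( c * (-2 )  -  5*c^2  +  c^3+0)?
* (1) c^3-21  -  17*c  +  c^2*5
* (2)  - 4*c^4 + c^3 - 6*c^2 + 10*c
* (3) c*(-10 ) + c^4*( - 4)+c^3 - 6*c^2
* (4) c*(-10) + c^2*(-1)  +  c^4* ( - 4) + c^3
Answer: 3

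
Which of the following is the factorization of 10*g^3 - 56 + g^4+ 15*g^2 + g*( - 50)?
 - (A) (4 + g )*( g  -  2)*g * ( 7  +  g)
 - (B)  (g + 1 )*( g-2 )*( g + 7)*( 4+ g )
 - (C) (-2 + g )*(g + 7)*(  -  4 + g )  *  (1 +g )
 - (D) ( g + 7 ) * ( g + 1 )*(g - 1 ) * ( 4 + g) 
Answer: B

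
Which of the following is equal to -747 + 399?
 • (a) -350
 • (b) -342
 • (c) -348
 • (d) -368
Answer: c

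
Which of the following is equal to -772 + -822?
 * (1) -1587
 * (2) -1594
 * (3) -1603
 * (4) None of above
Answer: 2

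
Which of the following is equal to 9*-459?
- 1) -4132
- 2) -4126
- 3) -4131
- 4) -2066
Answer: 3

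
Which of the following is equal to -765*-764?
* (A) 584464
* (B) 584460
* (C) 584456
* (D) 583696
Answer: B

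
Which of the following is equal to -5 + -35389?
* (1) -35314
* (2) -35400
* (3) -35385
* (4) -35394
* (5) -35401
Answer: 4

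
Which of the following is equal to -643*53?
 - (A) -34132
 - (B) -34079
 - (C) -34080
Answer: B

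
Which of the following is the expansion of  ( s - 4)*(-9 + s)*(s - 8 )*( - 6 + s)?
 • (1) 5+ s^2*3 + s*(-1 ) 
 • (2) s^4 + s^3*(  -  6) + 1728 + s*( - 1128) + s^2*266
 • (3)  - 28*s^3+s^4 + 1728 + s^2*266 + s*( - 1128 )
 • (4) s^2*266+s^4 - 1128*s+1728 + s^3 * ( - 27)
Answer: 4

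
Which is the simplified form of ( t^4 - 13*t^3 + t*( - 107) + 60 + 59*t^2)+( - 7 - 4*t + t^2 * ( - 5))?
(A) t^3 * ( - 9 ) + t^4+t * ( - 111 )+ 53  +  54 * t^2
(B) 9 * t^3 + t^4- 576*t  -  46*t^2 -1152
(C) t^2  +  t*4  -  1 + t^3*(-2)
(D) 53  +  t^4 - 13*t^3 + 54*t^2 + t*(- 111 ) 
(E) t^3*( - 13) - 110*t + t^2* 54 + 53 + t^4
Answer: D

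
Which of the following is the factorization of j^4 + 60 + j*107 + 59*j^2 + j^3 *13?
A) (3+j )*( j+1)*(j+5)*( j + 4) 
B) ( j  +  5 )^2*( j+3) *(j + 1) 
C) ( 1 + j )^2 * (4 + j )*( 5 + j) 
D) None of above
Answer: A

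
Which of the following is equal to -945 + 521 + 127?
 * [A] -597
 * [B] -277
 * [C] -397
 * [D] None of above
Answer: D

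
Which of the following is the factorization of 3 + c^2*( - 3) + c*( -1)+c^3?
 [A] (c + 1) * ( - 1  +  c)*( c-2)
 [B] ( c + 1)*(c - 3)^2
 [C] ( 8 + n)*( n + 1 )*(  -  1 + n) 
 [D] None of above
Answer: D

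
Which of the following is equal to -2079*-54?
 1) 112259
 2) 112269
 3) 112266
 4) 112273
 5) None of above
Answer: 3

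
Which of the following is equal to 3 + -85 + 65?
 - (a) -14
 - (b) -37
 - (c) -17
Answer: c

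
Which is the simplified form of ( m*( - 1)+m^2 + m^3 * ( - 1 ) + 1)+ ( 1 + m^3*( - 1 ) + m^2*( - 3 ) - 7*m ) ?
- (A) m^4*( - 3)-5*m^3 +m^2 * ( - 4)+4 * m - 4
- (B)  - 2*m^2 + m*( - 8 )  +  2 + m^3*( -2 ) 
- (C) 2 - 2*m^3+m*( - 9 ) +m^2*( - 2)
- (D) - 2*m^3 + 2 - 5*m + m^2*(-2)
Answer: B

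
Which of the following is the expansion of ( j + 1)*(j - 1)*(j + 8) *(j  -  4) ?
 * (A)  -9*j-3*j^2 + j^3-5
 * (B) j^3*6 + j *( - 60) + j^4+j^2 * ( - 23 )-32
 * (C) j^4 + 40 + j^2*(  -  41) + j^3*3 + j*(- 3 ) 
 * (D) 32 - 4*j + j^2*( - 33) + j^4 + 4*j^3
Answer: D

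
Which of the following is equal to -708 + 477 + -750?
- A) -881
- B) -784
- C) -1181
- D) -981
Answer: D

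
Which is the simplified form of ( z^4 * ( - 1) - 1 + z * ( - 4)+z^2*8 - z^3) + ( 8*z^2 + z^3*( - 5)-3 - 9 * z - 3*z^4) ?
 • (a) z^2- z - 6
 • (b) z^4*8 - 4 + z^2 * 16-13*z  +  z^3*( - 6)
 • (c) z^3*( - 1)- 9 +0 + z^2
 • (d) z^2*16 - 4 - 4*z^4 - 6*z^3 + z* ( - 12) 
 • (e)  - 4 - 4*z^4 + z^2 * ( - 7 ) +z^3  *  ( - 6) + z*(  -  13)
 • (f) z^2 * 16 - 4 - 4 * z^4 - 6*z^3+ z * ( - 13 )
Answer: f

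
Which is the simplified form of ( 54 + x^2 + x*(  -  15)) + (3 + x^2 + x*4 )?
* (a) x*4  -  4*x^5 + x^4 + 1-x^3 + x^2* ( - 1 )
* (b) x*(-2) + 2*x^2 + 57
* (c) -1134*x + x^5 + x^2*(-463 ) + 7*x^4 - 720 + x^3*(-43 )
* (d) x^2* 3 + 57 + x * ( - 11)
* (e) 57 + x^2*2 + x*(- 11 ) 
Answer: e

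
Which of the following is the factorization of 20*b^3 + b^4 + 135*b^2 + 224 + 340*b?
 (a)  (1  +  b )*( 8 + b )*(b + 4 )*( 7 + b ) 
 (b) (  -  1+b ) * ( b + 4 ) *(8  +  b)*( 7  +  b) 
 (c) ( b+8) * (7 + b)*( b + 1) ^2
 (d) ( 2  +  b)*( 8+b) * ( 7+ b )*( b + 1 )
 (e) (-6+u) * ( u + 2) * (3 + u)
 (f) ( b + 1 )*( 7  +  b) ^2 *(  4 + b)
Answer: a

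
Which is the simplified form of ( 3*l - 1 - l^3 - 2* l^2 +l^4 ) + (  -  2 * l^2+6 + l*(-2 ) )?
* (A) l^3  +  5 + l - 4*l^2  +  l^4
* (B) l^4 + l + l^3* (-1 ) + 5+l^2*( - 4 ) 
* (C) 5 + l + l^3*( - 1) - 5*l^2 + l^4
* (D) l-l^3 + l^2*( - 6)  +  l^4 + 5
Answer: B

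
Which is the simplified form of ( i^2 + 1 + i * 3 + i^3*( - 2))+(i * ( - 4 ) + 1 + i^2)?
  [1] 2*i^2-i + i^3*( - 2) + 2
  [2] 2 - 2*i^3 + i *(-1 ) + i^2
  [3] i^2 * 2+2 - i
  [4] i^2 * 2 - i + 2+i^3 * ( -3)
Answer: 1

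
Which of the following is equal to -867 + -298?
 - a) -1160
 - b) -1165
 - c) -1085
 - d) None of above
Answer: b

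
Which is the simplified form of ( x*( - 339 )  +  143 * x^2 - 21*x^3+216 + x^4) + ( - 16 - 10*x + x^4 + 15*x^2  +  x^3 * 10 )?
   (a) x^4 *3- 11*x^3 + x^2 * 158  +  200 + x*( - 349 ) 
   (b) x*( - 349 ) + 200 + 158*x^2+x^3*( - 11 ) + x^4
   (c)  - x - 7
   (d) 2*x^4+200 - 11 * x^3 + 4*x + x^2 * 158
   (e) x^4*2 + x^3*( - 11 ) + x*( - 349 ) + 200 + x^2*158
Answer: e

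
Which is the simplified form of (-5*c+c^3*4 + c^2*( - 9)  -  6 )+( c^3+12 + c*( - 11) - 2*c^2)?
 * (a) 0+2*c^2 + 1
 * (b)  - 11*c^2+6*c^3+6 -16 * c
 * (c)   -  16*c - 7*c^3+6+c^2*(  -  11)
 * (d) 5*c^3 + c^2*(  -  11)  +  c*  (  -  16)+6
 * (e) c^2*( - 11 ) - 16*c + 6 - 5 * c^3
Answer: d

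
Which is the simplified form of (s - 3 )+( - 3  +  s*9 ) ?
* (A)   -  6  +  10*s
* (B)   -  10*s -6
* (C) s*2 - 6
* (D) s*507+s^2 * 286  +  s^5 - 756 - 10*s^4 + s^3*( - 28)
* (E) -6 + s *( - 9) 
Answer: A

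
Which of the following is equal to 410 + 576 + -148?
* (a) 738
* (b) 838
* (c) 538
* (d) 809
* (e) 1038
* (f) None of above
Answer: b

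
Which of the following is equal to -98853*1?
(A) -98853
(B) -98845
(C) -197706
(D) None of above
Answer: A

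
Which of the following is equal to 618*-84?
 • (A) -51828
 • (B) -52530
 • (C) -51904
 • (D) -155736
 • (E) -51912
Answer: E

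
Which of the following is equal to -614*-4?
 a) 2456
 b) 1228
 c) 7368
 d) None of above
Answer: a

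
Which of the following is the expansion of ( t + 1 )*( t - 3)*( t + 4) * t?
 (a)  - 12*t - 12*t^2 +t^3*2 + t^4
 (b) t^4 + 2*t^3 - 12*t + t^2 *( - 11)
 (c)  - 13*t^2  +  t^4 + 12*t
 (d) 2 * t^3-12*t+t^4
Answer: b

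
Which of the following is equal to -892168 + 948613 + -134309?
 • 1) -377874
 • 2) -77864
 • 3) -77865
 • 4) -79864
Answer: 2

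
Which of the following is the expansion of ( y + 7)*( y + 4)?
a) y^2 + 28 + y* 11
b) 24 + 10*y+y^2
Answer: a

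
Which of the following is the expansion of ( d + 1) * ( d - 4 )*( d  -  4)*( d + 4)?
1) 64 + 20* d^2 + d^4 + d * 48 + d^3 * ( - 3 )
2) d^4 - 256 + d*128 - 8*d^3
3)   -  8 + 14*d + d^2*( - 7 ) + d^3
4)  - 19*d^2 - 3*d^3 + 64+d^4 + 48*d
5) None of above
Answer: 5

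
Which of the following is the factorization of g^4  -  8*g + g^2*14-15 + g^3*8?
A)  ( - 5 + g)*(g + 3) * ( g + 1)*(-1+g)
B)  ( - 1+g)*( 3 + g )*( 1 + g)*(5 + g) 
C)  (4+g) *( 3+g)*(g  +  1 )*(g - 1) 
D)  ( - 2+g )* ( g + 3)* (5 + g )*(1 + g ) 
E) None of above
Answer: B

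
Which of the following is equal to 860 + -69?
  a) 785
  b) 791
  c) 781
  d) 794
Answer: b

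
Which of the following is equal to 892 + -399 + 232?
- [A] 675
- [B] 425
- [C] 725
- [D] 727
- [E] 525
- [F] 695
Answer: C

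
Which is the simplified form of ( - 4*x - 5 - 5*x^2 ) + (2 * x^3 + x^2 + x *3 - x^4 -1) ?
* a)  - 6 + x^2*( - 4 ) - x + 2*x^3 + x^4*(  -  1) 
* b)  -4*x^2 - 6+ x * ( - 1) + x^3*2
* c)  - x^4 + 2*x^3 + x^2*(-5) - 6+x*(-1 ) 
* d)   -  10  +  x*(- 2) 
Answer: a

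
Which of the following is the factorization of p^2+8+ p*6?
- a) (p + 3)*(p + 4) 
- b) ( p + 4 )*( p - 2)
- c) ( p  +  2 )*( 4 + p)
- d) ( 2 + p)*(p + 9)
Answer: c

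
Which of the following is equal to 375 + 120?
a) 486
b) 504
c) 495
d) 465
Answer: c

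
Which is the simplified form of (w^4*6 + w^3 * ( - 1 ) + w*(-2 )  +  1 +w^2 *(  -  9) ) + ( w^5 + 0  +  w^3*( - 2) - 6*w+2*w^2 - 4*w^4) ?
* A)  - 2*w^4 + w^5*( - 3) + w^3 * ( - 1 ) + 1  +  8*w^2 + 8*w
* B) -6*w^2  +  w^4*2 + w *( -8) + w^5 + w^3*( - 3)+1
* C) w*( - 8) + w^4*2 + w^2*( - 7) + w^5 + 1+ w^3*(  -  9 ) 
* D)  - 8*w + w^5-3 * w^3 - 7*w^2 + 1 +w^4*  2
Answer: D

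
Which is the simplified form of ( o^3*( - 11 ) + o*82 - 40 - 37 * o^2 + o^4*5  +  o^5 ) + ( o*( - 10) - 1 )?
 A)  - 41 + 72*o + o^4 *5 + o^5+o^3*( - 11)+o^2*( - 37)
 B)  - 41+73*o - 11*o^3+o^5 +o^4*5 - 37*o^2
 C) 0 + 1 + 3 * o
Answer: A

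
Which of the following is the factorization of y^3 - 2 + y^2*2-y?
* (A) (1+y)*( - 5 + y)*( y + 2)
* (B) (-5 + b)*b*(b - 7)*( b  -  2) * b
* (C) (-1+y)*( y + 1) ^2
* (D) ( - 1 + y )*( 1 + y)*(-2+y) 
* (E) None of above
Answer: E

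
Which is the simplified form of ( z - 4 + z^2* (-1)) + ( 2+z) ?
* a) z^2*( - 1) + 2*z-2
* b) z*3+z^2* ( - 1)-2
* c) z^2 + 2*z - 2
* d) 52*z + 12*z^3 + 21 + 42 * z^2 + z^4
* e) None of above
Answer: a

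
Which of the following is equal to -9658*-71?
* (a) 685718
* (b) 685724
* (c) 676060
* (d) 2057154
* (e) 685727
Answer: a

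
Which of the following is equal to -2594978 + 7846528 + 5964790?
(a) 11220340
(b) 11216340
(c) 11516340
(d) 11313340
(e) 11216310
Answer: b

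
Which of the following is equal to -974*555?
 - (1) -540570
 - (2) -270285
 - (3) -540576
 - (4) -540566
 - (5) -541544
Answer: 1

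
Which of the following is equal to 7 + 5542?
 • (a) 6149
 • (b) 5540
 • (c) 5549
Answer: c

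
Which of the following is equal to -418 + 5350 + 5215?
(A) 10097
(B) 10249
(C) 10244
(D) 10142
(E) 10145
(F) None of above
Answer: F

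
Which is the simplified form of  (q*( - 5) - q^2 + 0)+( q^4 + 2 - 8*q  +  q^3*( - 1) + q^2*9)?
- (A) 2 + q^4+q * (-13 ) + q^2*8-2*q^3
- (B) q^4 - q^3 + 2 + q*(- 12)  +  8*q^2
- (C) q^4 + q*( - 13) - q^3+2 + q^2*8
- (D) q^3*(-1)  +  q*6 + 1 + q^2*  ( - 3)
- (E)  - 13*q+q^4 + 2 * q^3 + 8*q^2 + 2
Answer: C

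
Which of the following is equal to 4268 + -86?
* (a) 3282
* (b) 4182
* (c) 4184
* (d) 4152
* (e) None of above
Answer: b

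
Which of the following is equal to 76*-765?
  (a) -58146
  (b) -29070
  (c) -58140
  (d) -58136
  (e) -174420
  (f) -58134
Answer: c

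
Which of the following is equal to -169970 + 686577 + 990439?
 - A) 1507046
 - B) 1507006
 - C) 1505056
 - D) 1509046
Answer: A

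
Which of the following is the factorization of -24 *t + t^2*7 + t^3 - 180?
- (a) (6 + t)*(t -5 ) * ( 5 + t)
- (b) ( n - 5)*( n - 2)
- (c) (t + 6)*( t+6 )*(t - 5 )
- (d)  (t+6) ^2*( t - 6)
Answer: c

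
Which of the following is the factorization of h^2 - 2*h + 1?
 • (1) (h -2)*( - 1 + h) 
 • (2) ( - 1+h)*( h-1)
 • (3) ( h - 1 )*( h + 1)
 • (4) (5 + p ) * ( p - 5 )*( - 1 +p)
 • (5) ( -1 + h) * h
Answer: 2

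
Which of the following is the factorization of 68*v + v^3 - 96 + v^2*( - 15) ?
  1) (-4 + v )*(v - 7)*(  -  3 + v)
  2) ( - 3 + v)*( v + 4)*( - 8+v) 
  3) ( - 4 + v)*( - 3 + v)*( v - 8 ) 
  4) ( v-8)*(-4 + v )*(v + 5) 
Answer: 3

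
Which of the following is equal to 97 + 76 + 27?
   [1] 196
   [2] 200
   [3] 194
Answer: 2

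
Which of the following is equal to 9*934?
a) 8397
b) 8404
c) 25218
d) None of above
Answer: d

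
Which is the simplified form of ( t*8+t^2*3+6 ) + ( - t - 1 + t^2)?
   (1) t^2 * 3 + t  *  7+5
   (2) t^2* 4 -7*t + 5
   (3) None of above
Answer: 3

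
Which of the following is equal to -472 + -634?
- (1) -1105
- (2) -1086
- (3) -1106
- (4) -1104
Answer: 3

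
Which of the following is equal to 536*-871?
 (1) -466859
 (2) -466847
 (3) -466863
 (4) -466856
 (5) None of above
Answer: 4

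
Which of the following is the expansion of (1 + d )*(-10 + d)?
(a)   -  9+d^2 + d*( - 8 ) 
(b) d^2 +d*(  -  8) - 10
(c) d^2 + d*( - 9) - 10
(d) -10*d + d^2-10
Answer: c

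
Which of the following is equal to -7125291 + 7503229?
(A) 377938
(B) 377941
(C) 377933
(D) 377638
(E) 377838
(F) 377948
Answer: A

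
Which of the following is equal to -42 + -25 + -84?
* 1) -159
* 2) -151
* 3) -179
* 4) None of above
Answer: 2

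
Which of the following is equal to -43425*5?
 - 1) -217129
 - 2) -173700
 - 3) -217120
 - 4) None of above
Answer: 4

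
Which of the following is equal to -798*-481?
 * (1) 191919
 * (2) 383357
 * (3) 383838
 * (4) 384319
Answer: 3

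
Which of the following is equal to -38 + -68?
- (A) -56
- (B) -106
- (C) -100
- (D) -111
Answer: B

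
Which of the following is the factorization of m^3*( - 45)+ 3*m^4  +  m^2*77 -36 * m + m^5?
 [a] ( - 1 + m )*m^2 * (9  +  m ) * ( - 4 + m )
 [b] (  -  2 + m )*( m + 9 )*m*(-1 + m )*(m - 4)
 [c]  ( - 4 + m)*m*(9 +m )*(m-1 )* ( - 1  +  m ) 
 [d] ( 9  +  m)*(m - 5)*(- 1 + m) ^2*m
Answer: c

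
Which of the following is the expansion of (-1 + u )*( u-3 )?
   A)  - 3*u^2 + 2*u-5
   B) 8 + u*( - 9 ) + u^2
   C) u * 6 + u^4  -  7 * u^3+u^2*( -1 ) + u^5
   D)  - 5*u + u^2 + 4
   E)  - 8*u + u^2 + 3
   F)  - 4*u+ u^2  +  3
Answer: F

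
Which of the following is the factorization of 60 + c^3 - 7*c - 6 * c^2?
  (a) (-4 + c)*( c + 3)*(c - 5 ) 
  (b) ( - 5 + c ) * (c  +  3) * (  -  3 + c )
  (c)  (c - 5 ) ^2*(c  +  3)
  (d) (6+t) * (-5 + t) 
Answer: a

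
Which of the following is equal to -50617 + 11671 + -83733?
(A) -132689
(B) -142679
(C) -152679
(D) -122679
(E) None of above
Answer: D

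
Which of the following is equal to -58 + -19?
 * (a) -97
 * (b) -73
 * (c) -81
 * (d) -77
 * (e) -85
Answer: d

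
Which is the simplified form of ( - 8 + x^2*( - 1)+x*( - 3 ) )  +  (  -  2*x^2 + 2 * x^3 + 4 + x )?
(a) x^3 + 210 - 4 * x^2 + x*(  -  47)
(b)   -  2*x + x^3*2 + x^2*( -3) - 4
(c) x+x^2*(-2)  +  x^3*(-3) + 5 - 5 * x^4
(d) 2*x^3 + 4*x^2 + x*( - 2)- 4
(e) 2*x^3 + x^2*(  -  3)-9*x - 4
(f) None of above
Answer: b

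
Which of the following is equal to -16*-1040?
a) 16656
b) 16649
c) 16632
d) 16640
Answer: d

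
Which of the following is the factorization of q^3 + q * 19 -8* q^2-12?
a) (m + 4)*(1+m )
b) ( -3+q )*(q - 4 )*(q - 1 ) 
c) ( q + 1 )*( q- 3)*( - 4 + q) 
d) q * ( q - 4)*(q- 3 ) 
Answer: b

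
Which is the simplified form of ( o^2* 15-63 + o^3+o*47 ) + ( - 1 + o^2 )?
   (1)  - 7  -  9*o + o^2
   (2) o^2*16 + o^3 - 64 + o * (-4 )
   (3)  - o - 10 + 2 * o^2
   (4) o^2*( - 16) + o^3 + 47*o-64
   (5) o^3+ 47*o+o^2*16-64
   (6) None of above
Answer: 5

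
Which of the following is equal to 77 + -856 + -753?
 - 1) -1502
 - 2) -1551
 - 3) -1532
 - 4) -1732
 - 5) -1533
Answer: 3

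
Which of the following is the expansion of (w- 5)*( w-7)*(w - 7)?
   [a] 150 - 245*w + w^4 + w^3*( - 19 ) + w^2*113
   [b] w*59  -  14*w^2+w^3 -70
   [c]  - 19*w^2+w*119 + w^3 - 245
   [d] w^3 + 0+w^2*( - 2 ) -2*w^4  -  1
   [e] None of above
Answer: c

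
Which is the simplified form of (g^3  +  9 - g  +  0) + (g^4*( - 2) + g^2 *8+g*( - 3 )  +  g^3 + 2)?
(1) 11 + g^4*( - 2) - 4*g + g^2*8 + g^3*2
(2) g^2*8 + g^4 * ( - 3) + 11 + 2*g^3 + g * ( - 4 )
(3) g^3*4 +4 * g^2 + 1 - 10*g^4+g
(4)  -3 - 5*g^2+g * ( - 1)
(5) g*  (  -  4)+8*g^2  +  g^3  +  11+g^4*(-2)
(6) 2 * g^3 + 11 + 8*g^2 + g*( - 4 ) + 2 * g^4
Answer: 1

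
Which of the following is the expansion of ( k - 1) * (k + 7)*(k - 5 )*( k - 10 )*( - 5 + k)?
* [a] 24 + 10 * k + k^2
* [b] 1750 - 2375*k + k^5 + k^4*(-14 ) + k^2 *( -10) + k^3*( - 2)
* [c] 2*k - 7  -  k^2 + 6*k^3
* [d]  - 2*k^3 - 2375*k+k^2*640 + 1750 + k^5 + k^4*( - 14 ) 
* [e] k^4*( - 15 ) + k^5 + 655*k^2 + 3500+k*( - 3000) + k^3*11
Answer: d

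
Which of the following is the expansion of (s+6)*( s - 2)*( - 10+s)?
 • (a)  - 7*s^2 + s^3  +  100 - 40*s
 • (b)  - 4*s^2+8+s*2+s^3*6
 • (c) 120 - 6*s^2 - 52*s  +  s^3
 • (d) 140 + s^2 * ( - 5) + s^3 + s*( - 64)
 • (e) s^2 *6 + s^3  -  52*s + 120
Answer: c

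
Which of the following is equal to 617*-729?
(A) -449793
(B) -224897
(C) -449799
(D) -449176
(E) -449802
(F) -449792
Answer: A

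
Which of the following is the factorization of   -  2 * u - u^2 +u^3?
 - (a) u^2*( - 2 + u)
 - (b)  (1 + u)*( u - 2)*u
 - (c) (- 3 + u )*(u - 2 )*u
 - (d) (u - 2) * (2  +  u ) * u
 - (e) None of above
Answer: b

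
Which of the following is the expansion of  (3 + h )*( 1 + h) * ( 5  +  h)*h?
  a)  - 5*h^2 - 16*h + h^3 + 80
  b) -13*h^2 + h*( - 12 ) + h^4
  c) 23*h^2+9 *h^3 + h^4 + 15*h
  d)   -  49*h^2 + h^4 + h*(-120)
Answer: c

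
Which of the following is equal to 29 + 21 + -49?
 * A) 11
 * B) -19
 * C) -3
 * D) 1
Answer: D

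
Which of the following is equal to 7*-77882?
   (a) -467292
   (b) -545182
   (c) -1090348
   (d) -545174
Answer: d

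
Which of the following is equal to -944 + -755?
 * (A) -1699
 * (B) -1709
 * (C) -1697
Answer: A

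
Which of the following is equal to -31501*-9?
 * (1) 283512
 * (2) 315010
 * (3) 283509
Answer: 3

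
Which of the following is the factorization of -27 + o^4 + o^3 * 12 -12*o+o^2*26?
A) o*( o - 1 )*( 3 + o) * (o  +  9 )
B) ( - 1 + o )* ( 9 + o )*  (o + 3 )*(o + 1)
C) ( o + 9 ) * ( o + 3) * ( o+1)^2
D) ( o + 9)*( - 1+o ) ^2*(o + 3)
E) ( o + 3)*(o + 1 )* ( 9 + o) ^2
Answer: B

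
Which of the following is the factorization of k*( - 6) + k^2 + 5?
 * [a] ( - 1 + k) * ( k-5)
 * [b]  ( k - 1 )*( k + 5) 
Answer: a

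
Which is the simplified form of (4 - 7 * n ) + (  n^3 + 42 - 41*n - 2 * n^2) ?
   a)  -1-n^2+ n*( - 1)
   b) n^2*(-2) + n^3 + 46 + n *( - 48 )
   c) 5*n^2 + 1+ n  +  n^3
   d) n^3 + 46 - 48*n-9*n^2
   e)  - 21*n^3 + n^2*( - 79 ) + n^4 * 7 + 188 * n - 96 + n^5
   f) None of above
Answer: b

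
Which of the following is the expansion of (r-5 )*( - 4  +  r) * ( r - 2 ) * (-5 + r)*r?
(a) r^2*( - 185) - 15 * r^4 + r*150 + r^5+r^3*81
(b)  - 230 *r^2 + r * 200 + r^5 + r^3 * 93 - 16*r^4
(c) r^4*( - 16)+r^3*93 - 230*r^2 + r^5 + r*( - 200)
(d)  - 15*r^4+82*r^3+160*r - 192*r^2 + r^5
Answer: b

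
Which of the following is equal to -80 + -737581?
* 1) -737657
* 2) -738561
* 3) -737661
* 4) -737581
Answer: 3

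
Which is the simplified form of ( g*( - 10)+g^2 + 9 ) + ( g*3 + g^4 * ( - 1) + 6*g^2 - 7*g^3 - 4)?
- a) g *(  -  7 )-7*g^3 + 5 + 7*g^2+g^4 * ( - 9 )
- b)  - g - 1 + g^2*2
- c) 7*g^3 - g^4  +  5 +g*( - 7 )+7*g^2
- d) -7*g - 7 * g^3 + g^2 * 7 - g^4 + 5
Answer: d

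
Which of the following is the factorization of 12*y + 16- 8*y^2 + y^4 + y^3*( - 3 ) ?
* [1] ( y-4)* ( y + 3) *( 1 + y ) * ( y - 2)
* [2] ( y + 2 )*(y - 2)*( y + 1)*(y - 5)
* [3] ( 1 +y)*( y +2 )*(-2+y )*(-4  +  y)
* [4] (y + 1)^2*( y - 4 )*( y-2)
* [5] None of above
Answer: 3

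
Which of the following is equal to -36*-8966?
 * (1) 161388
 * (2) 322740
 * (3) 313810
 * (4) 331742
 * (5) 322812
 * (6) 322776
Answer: 6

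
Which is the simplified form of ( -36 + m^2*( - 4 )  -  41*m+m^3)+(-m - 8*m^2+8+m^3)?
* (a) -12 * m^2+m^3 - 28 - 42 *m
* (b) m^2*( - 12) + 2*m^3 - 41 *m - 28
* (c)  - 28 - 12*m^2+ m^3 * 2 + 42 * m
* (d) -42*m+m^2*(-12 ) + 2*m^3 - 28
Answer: d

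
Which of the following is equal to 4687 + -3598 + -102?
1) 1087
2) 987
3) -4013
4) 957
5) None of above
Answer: 2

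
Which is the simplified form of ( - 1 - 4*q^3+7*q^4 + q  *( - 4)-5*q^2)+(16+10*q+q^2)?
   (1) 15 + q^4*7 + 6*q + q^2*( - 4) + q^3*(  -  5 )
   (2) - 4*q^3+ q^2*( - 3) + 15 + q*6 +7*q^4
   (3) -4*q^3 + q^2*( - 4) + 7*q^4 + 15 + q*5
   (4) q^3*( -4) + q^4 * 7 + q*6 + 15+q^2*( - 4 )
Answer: 4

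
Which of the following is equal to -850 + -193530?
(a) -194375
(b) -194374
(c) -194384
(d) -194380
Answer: d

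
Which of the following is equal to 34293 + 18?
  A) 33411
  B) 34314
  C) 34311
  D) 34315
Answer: C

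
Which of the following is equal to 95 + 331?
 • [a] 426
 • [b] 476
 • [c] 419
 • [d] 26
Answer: a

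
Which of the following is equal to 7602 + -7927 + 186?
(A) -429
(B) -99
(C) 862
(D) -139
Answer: D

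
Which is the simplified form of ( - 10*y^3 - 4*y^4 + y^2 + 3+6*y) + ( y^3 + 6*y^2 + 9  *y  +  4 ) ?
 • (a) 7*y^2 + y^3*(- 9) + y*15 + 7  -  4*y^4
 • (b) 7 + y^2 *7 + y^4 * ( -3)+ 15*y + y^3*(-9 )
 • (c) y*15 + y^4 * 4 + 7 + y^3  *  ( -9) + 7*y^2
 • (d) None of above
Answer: a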